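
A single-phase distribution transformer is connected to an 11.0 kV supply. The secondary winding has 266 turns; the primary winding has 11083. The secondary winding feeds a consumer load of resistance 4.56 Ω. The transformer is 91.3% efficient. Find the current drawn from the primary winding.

V_s = 11000 × 266/11083 = 264.01 V.
I_s = V_s/R = 264.01/4.56 = 57.896 A.
P_out = V_s I_s = 264.01 × 57.896 = 15285 W.
P_in = P_out/η = 15285/0.913 = 16742 W.
I_p = P_in/V_p = 16742/11000 = 1.52 A.

I_p ≈ 1.52 A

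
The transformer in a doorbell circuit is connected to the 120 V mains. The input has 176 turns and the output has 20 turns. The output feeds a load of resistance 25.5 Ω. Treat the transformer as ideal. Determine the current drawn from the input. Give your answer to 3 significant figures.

V_out = V_in × N_out/N_in = 120 × 20/176 = 13.636 V.
I_out = V_out/R = 13.636/25.5 = 0.53476 A.
For an ideal transformer I_in N_in = I_out N_out, so I_in = 0.53476 × 20/176 = 0.0608 A.

I_in ≈ 0.0608 A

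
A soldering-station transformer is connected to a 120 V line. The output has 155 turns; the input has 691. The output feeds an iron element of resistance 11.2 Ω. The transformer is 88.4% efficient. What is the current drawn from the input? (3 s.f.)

I_in ≈ 0.610 A

V_out = 120 × 155/691 = 26.918 V.
I_out = V_out/R = 26.918/11.2 = 2.4033 A.
P_out = V_out I_out = 26.918 × 2.4033 = 64.692 W.
P_in = P_out/η = 64.692/0.884 = 73.181 W.
I_in = P_in/V_in = 73.181/120 = 0.610 A.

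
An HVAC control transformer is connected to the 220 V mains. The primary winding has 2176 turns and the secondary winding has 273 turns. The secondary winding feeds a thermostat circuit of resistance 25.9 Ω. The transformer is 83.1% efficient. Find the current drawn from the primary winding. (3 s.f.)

V_s = 220 × 273/2176 = 27.601 V.
I_s = V_s/R = 27.601/25.9 = 1.0657 A.
P_out = V_s I_s = 27.601 × 1.0657 = 29.414 W.
P_in = P_out/η = 29.414/0.831 = 35.396 W.
I_p = P_in/V_p = 35.396/220 = 0.161 A.

I_p ≈ 0.161 A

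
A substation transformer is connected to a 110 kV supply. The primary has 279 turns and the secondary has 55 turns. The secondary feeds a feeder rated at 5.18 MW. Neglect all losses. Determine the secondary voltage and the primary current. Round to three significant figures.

V_s = V_p × N_s/N_p = 110000 × 55/279 = 21685 V.
I_s = P/V_s = 5.18×10^6/21685 = 238.88 A.
I_p = I_s × N_s/N_p = 238.88 × 55/279 = 47.1 A.

V_s ≈ 21700 V, I_p ≈ 47.1 A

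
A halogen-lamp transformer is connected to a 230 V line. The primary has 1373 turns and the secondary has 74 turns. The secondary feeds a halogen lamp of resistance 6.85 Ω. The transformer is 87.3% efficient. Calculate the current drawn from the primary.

V_s = 230 × 74/1373 = 12.396 V.
I_s = V_s/R = 12.396/6.85 = 1.8097 A.
P_out = V_s I_s = 12.396 × 1.8097 = 22.433 W.
P_in = P_out/η = 22.433/0.873 = 25.696 W.
I_p = P_in/V_p = 25.696/230 = 0.112 A.

I_p ≈ 0.112 A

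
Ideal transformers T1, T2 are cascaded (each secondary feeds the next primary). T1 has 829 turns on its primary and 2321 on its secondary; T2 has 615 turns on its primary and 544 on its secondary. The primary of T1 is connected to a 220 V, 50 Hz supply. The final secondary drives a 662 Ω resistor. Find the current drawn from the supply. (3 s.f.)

I_supply ≈ 2.04 A

After T1: V = 220.00 × 2321/829 = 615.95 V.
After T2: V = 615.95 × 544/615 = 544.84 V.
I_load = 544.84/662 = 0.82302 A, so P_out = 544.84 × 0.82302 = 448.41 W.
All ideal ⇒ P_in = P_out, so I_supply = 448.41/220 = 2.04 A.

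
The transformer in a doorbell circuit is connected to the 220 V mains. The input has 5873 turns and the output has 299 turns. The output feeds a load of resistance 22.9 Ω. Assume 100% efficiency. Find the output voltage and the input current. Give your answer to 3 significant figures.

V_out = V_in × N_out/N_in = 220 × 299/5873 = 11.200 V.
I_out = V_out/R = 11.200/22.9 = 0.48910 A.
I_in = I_out × N_out/N_in = 0.48910 × 299/5873 = 0.0249 A.

V_out ≈ 11.2 V, I_in ≈ 0.0249 A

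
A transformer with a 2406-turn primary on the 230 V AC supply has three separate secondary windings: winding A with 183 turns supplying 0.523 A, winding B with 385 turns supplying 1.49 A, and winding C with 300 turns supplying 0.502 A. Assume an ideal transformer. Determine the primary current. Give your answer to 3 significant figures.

V_A = 230 × 183/2406 = 17.494 V; V_B = 230 × 385/2406 = 36.804 V; V_C = 230 × 300/2406 = 28.678 V.
P_out = V_A I_A + V_B I_B + V_C I_C = 17.494×0.523 + 36.804×1.49 + 28.678×0.502 = 9.1492 + 54.838 + 14.397 = 78.383 W.
Ideal ⇒ P_in = P_out, so I_p = P_out/V_p = 78.383/230 = 0.341 A.

I_p ≈ 0.341 A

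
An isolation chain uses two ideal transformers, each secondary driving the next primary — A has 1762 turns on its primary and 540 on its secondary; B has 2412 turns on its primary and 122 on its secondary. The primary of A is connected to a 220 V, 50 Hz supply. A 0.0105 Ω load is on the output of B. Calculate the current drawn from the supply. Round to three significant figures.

After A: V = 220.00 × 540/1762 = 67.423 V.
After B: V = 67.423 × 122/2412 = 3.4103 V.
I_load = 3.4103/0.0105 = 324.79 A, so P_out = 3.4103 × 324.79 = 1107.6 W.
All ideal ⇒ P_in = P_out, so I_supply = 1107.6/220 = 5.03 A.

I_supply ≈ 5.03 A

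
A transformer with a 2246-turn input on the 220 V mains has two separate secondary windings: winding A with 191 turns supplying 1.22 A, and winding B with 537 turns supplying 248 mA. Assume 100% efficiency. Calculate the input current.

I_in ≈ 0.163 A

V_A = 220 × 191/2246 = 18.709 V; V_B = 220 × 537/2246 = 52.600 V.
P_out = V_A I_A + V_B I_B = 18.709×1.22 + 52.600×0.248 = 22.825 + 13.045 = 35.870 W.
Ideal ⇒ P_in = P_out, so I_in = P_out/V_in = 35.870/220 = 0.163 A.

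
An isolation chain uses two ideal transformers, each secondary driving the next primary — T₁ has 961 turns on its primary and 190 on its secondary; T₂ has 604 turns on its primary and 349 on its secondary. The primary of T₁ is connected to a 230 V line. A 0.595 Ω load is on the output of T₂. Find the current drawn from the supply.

I_supply ≈ 5.04 A

After T₁: V = 230.00 × 190/961 = 45.473 V.
After T₂: V = 45.473 × 349/604 = 26.275 V.
I_load = 26.275/0.595 = 44.160 A, so P_out = 26.275 × 44.160 = 1160.3 W.
All ideal ⇒ P_in = P_out, so I_supply = 1160.3/230 = 5.04 A.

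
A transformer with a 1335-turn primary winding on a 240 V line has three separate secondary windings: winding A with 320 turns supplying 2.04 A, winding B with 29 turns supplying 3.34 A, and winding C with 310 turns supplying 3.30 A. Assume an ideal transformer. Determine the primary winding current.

I_p ≈ 1.33 A

V_A = 240 × 320/1335 = 57.528 V; V_B = 240 × 29/1335 = 5.2135 V; V_C = 240 × 310/1335 = 55.730 V.
P_out = V_A I_A + V_B I_B + V_C I_C = 57.528×2.04 + 5.2135×3.34 + 55.730×3.30 = 117.36 + 17.413 + 183.91 = 318.68 W.
Ideal ⇒ P_in = P_out, so I_p = P_out/V_p = 318.68/240 = 1.33 A.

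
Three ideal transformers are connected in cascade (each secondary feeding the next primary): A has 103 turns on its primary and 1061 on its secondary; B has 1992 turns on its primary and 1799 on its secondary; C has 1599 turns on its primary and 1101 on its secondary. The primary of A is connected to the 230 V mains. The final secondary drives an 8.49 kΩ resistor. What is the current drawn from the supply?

I_supply ≈ 1.11 A

After A: V = 230.00 × 1061/103 = 2369.2 V.
After B: V = 2369.2 × 1799/1992 = 2139.7 V.
After C: V = 2139.7 × 1101/1599 = 1473.3 V.
I_load = 1473.3/8490 = 0.17353 A, so P_out = 1473.3 × 0.17353 = 255.66 W.
All ideal ⇒ P_in = P_out, so I_supply = 255.66/230 = 1.11 A.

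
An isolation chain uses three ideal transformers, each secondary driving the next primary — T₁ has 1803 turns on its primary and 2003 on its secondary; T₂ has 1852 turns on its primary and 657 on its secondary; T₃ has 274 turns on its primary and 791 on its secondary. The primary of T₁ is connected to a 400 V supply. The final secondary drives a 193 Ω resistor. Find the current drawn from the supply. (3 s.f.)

After T₁: V = 400.00 × 2003/1803 = 444.37 V.
After T₂: V = 444.37 × 657/1852 = 157.64 V.
After T₃: V = 157.64 × 791/274 = 455.09 V.
I_load = 455.09/193 = 2.3580 A, so P_out = 455.09 × 2.3580 = 1073.1 W.
All ideal ⇒ P_in = P_out, so I_supply = 1073.1/400 = 2.68 A.

I_supply ≈ 2.68 A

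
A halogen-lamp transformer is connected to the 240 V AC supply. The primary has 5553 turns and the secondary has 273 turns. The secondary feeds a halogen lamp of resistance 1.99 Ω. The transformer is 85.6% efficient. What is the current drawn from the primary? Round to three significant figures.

I_p ≈ 0.341 A

V_s = 240 × 273/5553 = 11.799 V.
I_s = V_s/R = 11.799/1.99 = 5.9292 A.
P_out = V_s I_s = 11.799 × 5.9292 = 69.958 W.
P_in = P_out/η = 69.958/0.856 = 81.727 W.
I_p = P_in/V_p = 81.727/240 = 0.341 A.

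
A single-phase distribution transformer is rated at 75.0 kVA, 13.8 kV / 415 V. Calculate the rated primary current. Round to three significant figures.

I_p ≈ 5.43 A

I_p = S/V_p = 75000/13800 = 5.43 A.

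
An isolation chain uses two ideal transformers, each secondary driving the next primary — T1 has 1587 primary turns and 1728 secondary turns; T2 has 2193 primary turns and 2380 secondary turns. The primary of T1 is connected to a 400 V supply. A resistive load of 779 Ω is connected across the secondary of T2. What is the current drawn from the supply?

I_supply ≈ 0.717 A

After T1: V = 400.00 × 1728/1587 = 435.54 V.
After T2: V = 435.54 × 2380/2193 = 472.68 V.
I_load = 472.68/779 = 0.60677 A, so P_out = 472.68 × 0.60677 = 286.81 W.
All ideal ⇒ P_in = P_out, so I_supply = 286.81/400 = 0.717 A.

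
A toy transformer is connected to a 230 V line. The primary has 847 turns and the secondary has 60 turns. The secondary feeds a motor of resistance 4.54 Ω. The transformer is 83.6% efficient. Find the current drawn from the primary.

V_s = 230 × 60/847 = 16.293 V.
I_s = V_s/R = 16.293/4.54 = 3.5887 A.
P_out = V_s I_s = 16.293 × 3.5887 = 58.470 W.
P_in = P_out/η = 58.470/0.836 = 69.941 W.
I_p = P_in/V_p = 69.941/230 = 0.304 A.

I_p ≈ 0.304 A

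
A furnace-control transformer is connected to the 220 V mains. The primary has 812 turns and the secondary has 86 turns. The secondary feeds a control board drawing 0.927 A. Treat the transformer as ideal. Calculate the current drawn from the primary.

For an ideal transformer I_p N_p = I_s N_s, so I_p = 0.927 × 86/812 = 0.0982 A.

I_p ≈ 0.0982 A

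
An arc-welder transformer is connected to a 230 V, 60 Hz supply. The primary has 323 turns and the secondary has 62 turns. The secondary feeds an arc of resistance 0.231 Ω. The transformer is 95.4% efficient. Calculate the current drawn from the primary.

I_p ≈ 38.5 A

V_s = 230 × 62/323 = 44.149 V.
I_s = V_s/R = 44.149/0.231 = 191.12 A.
P_out = V_s I_s = 44.149 × 191.12 = 8437.7 W.
P_in = P_out/η = 8437.7/0.954 = 8844.5 W.
I_p = P_in/V_p = 8844.5/230 = 38.5 A.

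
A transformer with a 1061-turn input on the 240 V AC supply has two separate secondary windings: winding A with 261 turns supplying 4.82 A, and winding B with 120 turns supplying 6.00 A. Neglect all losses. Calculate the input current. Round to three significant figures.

V_A = 240 × 261/1061 = 59.039 V; V_B = 240 × 120/1061 = 27.144 V.
P_out = V_A I_A + V_B I_B = 59.039×4.82 + 27.144×6.00 = 284.57 + 162.87 = 447.43 W.
Ideal ⇒ P_in = P_out, so I_in = P_out/V_in = 447.43/240 = 1.86 A.

I_in ≈ 1.86 A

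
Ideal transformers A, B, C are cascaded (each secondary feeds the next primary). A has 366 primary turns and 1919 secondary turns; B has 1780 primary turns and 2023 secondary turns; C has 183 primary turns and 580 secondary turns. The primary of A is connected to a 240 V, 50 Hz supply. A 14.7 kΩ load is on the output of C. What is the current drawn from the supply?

Secondary of A: V = 240.00 × 1919/366 = 1258.4 V.
Secondary of B: V = 1258.4 × 2023/1780 = 1430.1 V.
Secondary of C: V = 1430.1 × 580/183 = 4532.7 V.
I_load = 4532.7/14700 = 0.30835 A, so P_out = 4532.7 × 0.30835 = 1397.7 W.
All ideal ⇒ P_in = P_out, so I_supply = 1397.7/240 = 5.82 A.

I_supply ≈ 5.82 A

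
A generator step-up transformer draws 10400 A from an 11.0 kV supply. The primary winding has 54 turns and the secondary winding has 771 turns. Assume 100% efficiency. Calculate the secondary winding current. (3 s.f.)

I_s/I_p = N_p/N_s, so I_s = 10400 × 54/771 = 728 A.

I_s ≈ 728 A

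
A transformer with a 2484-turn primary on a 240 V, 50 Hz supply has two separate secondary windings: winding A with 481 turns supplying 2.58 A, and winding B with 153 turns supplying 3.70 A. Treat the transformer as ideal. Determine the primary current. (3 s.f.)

V_A = 240 × 481/2484 = 46.473 V; V_B = 240 × 153/2484 = 14.783 V.
P_out = V_A I_A + V_B I_B = 46.473×2.58 + 14.783×3.70 = 119.90 + 54.696 = 174.60 W.
Ideal ⇒ P_in = P_out, so I_p = P_out/V_p = 174.60/240 = 0.727 A.

I_p ≈ 0.727 A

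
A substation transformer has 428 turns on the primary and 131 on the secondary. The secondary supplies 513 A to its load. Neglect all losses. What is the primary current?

For an ideal transformer I_p/I_s = N_s/N_p, so I_p = 513 × 131/428 = 157 A.

I_p ≈ 157 A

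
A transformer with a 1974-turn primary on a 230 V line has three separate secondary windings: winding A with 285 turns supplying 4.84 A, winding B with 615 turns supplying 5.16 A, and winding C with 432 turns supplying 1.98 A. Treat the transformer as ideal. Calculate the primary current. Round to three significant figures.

I_p ≈ 2.74 A

V_A = 230 × 285/1974 = 33.207 V; V_B = 230 × 615/1974 = 71.657 V; V_C = 230 × 432/1974 = 50.334 V.
P_out = V_A I_A + V_B I_B + V_C I_C = 33.207×4.84 + 71.657×5.16 + 50.334×1.98 = 160.72 + 369.75 + 99.662 = 630.13 W.
Ideal ⇒ P_in = P_out, so I_p = P_out/V_p = 630.13/230 = 2.74 A.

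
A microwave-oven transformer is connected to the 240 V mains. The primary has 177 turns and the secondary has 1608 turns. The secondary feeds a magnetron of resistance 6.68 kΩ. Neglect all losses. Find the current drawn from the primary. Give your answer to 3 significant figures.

I_p ≈ 2.97 A

V_s = V_p × N_s/N_p = 240 × 1608/177 = 2180.3 V.
I_s = V_s/R = 2180.3/6680 = 0.32640 A.
For an ideal transformer I_p N_p = I_s N_s, so I_p = 0.32640 × 1608/177 = 2.97 A.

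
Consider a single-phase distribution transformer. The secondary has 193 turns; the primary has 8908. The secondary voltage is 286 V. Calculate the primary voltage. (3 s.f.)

V_p ≈ 13200 V

V_p/V_s = N_p/N_s, so V_p = 286 × 8908/193 = 13200 V.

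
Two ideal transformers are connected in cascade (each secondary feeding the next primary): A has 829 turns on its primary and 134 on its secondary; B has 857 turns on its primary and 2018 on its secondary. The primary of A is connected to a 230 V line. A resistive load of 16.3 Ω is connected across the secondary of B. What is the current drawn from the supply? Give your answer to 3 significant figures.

I_supply ≈ 2.04 A

After A: V = 230.00 × 134/829 = 37.177 V.
After B: V = 37.177 × 2018/857 = 87.542 V.
I_load = 87.542/16.3 = 5.3707 A, so P_out = 87.542 × 5.3707 = 470.16 W.
All ideal ⇒ P_in = P_out, so I_supply = 470.16/230 = 2.04 A.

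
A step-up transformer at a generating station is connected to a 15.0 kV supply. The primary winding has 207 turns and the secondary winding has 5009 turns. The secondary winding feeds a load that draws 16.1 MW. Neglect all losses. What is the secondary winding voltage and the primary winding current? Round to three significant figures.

V_s = V_p × N_s/N_p = 15000 × 5009/207 = 362970 V.
I_s = P/V_s = 1.61×10^7/362970 = 44.356 A.
I_p = I_s × N_s/N_p = 44.356 × 5009/207 = 1070 A.

V_s ≈ 363000 V, I_p ≈ 1070 A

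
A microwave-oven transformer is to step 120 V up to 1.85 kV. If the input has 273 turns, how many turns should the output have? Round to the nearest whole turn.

N_out/N_in = V_out/V_in, so N_out = 273 × 1850/120 = 4208.8 ≈ 4209 turns.

N_out = 4209 turns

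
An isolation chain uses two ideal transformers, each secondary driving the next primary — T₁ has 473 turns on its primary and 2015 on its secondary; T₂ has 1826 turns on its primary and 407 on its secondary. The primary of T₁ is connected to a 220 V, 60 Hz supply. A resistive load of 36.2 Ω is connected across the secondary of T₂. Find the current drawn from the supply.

Secondary of T₁: V = 220.00 × 2015/473 = 937.21 V.
Secondary of T₂: V = 937.21 × 407/1826 = 208.90 V.
I_load = 208.90/36.2 = 5.7706 A, so P_out = 208.90 × 5.7706 = 1205.5 W.
All ideal ⇒ P_in = P_out, so I_supply = 1205.5/220 = 5.48 A.

I_supply ≈ 5.48 A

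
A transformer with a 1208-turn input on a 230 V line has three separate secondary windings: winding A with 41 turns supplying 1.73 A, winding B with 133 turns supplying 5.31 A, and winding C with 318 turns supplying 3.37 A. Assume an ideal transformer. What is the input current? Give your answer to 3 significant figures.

I_in ≈ 1.53 A

V_A = 230 × 41/1208 = 7.8063 V; V_B = 230 × 133/1208 = 25.323 V; V_C = 230 × 318/1208 = 60.546 V.
P_out = V_A I_A + V_B I_B + V_C I_C = 7.8063×1.73 + 25.323×5.31 + 60.546×3.37 = 13.505 + 134.46 + 204.04 = 352.01 W.
Ideal ⇒ P_in = P_out, so I_in = P_out/V_in = 352.01/230 = 1.53 A.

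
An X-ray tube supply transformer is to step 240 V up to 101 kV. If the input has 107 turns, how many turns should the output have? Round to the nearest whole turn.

N_out/N_in = V_out/V_in, so N_out = 107 × 101000/240 = 45029.2 ≈ 45029 turns.

N_out = 45029 turns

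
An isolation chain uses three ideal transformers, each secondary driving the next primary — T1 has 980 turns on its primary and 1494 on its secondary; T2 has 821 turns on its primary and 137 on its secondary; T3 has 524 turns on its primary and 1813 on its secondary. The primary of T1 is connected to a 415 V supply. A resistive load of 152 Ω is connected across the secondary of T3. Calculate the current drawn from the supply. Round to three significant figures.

After T1: V = 415.00 × 1494/980 = 632.66 V.
After T2: V = 632.66 × 137/821 = 105.57 V.
After T3: V = 105.57 × 1813/524 = 365.27 V.
I_load = 365.27/152 = 2.4031 A, so P_out = 365.27 × 2.4031 = 877.79 W.
All ideal ⇒ P_in = P_out, so I_supply = 877.79/415 = 2.12 A.

I_supply ≈ 2.12 A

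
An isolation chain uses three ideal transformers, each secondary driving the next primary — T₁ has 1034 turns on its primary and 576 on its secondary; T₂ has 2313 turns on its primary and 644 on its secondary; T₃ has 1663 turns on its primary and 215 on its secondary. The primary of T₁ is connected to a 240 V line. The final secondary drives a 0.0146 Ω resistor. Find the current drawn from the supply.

Secondary of T₁: V = 240.00 × 576/1034 = 133.69 V.
Secondary of T₂: V = 133.69 × 644/2313 = 37.224 V.
Secondary of T₃: V = 37.224 × 215/1663 = 4.8125 V.
I_load = 4.8125/0.0146 = 329.62 A, so P_out = 4.8125 × 329.62 = 1586.3 W.
All ideal ⇒ P_in = P_out, so I_supply = 1586.3/240 = 6.61 A.

I_supply ≈ 6.61 A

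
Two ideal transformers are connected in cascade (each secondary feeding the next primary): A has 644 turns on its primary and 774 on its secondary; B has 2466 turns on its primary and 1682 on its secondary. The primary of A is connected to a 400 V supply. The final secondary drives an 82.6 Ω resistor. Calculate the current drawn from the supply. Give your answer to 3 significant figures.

Secondary of A: V = 400.00 × 774/644 = 480.75 V.
Secondary of B: V = 480.75 × 1682/2466 = 327.90 V.
I_load = 327.90/82.6 = 3.9698 A, so P_out = 327.90 × 3.9698 = 1301.7 W.
All ideal ⇒ P_in = P_out, so I_supply = 1301.7/400 = 3.25 A.

I_supply ≈ 3.25 A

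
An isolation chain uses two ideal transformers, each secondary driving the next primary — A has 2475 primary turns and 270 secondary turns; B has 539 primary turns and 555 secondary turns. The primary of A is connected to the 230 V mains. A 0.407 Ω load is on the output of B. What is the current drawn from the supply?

After A: V = 230.00 × 270/2475 = 25.091 V.
After B: V = 25.091 × 555/539 = 25.836 V.
I_load = 25.836/0.407 = 63.478 A, so P_out = 25.836 × 63.478 = 1640.0 W.
All ideal ⇒ P_in = P_out, so I_supply = 1640.0/230 = 7.13 A.

I_supply ≈ 7.13 A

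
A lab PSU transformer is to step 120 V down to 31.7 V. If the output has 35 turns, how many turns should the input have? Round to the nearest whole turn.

N_in = 132 turns

N_in/N_out = V_in/V_out, so N_in = 35 × 120/31.7 = 132.5 ≈ 132 turns.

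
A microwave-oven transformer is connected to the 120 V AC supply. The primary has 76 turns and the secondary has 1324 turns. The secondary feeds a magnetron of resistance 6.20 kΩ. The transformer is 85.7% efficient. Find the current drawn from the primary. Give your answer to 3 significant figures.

I_p ≈ 6.85 A

V_s = 120 × 1324/76 = 2090.5 V.
I_s = V_s/R = 2090.5/6200 = 0.33718 A.
P_out = V_s I_s = 2090.5 × 0.33718 = 704.89 W.
P_in = P_out/η = 704.89/0.857 = 822.51 W.
I_p = P_in/V_p = 822.51/120 = 6.85 A.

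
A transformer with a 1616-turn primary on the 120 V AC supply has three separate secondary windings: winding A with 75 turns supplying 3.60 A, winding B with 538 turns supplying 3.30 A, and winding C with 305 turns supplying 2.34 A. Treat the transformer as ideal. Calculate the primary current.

V_A = 120 × 75/1616 = 5.5693 V; V_B = 120 × 538/1616 = 39.950 V; V_C = 120 × 305/1616 = 22.649 V.
P_out = V_A I_A + V_B I_B + V_C I_C = 5.5693×3.60 + 39.950×3.30 + 22.649×2.34 = 20.050 + 131.84 + 52.998 = 204.88 W.
Ideal ⇒ P_in = P_out, so I_p = P_out/V_p = 204.88/120 = 1.71 A.

I_p ≈ 1.71 A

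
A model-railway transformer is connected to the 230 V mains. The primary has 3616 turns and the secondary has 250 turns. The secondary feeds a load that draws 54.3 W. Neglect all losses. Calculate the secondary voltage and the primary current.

V_s ≈ 15.9 V, I_p ≈ 0.236 A

V_s = V_p × N_s/N_p = 230 × 250/3616 = 15.902 V.
I_s = P/V_s = 54.3/15.902 = 3.4148 A.
I_p = I_s × N_s/N_p = 3.4148 × 250/3616 = 0.236 A.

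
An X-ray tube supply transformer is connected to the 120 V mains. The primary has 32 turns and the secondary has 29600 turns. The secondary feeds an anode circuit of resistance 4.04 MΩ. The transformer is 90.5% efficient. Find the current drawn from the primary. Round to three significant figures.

V_s = 120 × 29600/32 = 111000 V.
I_s = V_s/R = 111000/(4.04×10^6) = 0.027475 A.
P_out = V_s I_s = 111000 × 0.027475 = 3049.8 W.
P_in = P_out/η = 3049.8/0.905 = 3369.9 W.
I_p = P_in/V_p = 3369.9/120 = 28.1 A.

I_p ≈ 28.1 A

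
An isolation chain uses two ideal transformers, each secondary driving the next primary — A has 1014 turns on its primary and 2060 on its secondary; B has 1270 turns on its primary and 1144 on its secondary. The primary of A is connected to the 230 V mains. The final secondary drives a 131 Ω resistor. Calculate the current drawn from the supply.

I_supply ≈ 5.88 A

Secondary of A: V = 230.00 × 2060/1014 = 467.26 V.
Secondary of B: V = 467.26 × 1144/1270 = 420.90 V.
I_load = 420.90/131 = 3.2130 A, so P_out = 420.90 × 3.2130 = 1352.3 W.
All ideal ⇒ P_in = P_out, so I_supply = 1352.3/230 = 5.88 A.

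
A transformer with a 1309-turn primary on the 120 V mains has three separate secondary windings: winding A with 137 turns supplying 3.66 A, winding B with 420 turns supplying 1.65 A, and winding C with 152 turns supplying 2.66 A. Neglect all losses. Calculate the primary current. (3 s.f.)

V_A = 120 × 137/1309 = 12.559 V; V_B = 120 × 420/1309 = 38.503 V; V_C = 120 × 152/1309 = 13.934 V.
P_out = V_A I_A + V_B I_B + V_C I_C = 12.559×3.66 + 38.503×1.65 + 13.934×2.66 = 45.967 + 63.529 + 37.065 = 146.56 W.
Ideal ⇒ P_in = P_out, so I_p = P_out/V_p = 146.56/120 = 1.22 A.

I_p ≈ 1.22 A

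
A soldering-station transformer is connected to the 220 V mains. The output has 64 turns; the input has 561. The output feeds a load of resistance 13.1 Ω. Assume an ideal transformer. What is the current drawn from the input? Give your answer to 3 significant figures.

V_out = V_in × N_out/N_in = 220 × 64/561 = 25.098 V.
I_out = V_out/R = 25.098/13.1 = 1.9159 A.
For an ideal transformer I_in N_in = I_out N_out, so I_in = 1.9159 × 64/561 = 0.219 A.

I_in ≈ 0.219 A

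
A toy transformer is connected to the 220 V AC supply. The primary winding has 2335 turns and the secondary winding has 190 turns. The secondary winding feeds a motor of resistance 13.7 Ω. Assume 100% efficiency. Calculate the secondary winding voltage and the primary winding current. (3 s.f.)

V_s ≈ 17.9 V, I_p ≈ 0.106 A

V_s = V_p × N_s/N_p = 220 × 190/2335 = 17.901 V.
I_s = V_s/R = 17.901/13.7 = 1.3067 A.
I_p = I_s × N_s/N_p = 1.3067 × 190/2335 = 0.106 A.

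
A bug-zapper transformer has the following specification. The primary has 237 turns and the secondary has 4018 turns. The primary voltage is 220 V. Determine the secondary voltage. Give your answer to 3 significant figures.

V_s/V_p = N_s/N_p, so V_s = 220 × 4018/237 = 3730 V.

V_s ≈ 3730 V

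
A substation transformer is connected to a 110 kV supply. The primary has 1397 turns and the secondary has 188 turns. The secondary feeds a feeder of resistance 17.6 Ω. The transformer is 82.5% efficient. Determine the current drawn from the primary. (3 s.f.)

I_p ≈ 137 A

V_s = 110000 × 188/1397 = 14803 V.
I_s = V_s/R = 14803/17.6 = 841.09 A.
P_out = V_s I_s = 14803 × 841.09 = 1.2451×10^7 W.
P_in = P_out/η = 1.2451×10^7/0.825 = 1.5092×10^7 W.
I_p = P_in/V_p = 1.5092×10^7/110000 = 137 A.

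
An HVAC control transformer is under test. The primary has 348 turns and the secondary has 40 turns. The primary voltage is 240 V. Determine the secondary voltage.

V_s/V_p = N_s/N_p, so V_s = 240 × 40/348 = 27.6 V.

V_s ≈ 27.6 V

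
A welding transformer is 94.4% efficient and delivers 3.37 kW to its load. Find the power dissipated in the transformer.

P_in = P_out/η = 3370/0.944 = 3569.92 W.
P_loss = P_in − P_out = 3569.92 − 3370 = 200 W.

P_loss ≈ 200 W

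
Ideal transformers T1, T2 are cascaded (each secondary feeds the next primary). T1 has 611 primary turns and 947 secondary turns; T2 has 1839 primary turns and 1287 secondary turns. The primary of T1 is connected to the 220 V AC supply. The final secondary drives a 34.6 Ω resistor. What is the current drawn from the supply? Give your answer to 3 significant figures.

I_supply ≈ 7.48 A

After T1: V = 220.00 × 947/611 = 340.98 V.
After T2: V = 340.98 × 1287/1839 = 238.63 V.
I_load = 238.63/34.6 = 6.8969 A, so P_out = 238.63 × 6.8969 = 1645.8 W.
All ideal ⇒ P_in = P_out, so I_supply = 1645.8/220 = 7.48 A.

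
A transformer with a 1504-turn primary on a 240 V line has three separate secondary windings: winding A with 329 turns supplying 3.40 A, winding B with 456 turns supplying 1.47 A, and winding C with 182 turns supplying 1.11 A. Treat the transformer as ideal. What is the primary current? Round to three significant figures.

I_p ≈ 1.32 A

V_A = 240 × 329/1504 = 52.500 V; V_B = 240 × 456/1504 = 72.766 V; V_C = 240 × 182/1504 = 29.043 V.
P_out = V_A I_A + V_B I_B + V_C I_C = 52.500×3.40 + 72.766×1.47 + 29.043×1.11 = 178.50 + 106.97 + 32.237 = 317.70 W.
Ideal ⇒ P_in = P_out, so I_p = P_out/V_p = 317.70/240 = 1.32 A.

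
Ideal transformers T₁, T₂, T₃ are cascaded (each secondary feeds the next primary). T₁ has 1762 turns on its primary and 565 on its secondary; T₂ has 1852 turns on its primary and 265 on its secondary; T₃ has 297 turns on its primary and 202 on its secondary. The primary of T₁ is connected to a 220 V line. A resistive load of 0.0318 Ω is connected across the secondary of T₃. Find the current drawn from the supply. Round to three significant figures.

I_supply ≈ 6.74 A

Secondary of T₁: V = 220.00 × 565/1762 = 70.545 V.
Secondary of T₂: V = 70.545 × 265/1852 = 10.094 V.
Secondary of T₃: V = 10.094 × 202/297 = 6.8654 V.
I_load = 6.8654/0.0318 = 215.89 A, so P_out = 6.8654 × 215.89 = 1482.2 W.
All ideal ⇒ P_in = P_out, so I_supply = 1482.2/220 = 6.74 A.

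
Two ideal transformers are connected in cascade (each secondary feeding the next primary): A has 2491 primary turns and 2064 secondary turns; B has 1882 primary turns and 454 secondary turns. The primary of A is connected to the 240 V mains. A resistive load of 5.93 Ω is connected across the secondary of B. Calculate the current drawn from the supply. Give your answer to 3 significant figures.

I_supply ≈ 1.62 A

Secondary of A: V = 240.00 × 2064/2491 = 198.86 V.
Secondary of B: V = 198.86 × 454/1882 = 47.972 V.
I_load = 47.972/5.93 = 8.0896 A, so P_out = 47.972 × 8.0896 = 388.07 W.
All ideal ⇒ P_in = P_out, so I_supply = 388.07/240 = 1.62 A.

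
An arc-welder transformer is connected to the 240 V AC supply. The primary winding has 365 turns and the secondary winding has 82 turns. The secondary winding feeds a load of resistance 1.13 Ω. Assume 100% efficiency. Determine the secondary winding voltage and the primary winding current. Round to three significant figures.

V_s = V_p × N_s/N_p = 240 × 82/365 = 53.918 V.
I_s = V_s/R = 53.918/1.13 = 47.715 A.
I_p = I_s × N_s/N_p = 47.715 × 82/365 = 10.7 A.

V_s ≈ 53.9 V, I_p ≈ 10.7 A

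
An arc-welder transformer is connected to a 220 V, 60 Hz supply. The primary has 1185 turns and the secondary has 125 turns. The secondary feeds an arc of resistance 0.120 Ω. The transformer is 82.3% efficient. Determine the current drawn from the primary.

I_p ≈ 24.8 A

V_s = 220 × 125/1185 = 23.207 V.
I_s = V_s/R = 23.207/0.120 = 193.39 A.
P_out = V_s I_s = 23.207 × 193.39 = 4487.9 W.
P_in = P_out/η = 4487.9/0.823 = 5453.2 W.
I_p = P_in/V_p = 5453.2/220 = 24.8 A.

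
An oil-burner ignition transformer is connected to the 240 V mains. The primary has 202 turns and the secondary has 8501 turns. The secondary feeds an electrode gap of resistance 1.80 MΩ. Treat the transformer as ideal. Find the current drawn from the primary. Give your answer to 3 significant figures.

I_p ≈ 0.236 A

V_s = V_p × N_s/N_p = 240 × 8501/202 = 10100 V.
I_s = V_s/R = 10100/(1.80×10^6) = 0.0056112 A.
For an ideal transformer I_p N_p = I_s N_s, so I_p = 0.0056112 × 8501/202 = 0.236 A.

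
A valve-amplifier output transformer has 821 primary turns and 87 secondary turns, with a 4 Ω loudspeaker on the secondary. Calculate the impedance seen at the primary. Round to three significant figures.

Z_p ≈ 356 Ω

Z_p = (N_p/N_s)² × Z_s = (821/87)² × 4 = 356 Ω.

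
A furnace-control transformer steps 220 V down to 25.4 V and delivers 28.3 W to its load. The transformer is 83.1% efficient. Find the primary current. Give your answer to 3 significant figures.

I_p ≈ 0.155 A

P_in = P_out/η = 28.3/0.831 = 34.055 W.
I_p = P_in/V_p = 34.055/220 = 0.155 A.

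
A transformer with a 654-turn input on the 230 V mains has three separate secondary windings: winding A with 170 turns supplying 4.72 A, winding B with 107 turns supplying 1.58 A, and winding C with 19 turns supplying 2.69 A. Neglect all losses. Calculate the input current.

I_in ≈ 1.56 A

V_A = 230 × 170/654 = 59.786 V; V_B = 230 × 107/654 = 37.630 V; V_C = 230 × 19/654 = 6.6820 V.
P_out = V_A I_A + V_B I_B + V_C I_C = 59.786×4.72 + 37.630×1.58 + 6.6820×2.69 = 282.19 + 59.455 + 17.974 = 359.62 W.
Ideal ⇒ P_in = P_out, so I_in = P_out/V_in = 359.62/230 = 1.56 A.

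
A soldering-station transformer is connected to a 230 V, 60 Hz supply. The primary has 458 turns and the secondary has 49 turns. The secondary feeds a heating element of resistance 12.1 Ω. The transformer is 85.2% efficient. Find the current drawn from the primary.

V_s = 230 × 49/458 = 24.607 V.
I_s = V_s/R = 24.607/12.1 = 2.0336 A.
P_out = V_s I_s = 24.607 × 2.0336 = 50.042 W.
P_in = P_out/η = 50.042/0.852 = 58.734 W.
I_p = P_in/V_p = 58.734/230 = 0.255 A.

I_p ≈ 0.255 A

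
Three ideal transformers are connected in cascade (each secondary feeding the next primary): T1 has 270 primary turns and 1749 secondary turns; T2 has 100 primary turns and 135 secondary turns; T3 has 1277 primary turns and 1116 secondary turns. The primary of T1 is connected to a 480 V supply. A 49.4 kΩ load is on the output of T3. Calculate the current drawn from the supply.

After T1: V = 480.00 × 1749/270 = 3109.3 V.
After T2: V = 3109.3 × 135/100 = 4197.6 V.
After T3: V = 4197.6 × 1116/1277 = 3668.4 V.
I_load = 3668.4/49400 = 0.074259 A, so P_out = 3668.4 × 0.074259 = 272.41 W.
All ideal ⇒ P_in = P_out, so I_supply = 272.41/480 = 0.568 A.

I_supply ≈ 0.568 A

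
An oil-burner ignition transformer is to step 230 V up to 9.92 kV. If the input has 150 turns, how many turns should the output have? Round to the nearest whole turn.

N_out = 6470 turns

N_out/N_in = V_out/V_in, so N_out = 150 × 9920/230 = 6469.6 ≈ 6470 turns.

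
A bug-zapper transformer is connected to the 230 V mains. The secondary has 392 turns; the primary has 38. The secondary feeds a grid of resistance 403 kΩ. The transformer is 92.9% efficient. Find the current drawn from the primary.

V_s = 230 × 392/38 = 2372.6 V.
I_s = V_s/R = 2372.6/403000 = 0.0058874 A.
P_out = V_s I_s = 2372.6 × 0.0058874 = 13.969 W.
P_in = P_out/η = 13.969/0.929 = 15.036 W.
I_p = P_in/V_p = 15.036/230 = 0.0654 A.

I_p ≈ 0.0654 A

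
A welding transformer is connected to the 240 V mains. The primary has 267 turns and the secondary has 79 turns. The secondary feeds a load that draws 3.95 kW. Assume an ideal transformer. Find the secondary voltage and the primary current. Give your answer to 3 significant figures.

V_s = V_p × N_s/N_p = 240 × 79/267 = 71.011 V.
I_s = P/V_s = 3950/71.011 = 55.625 A.
I_p = I_s × N_s/N_p = 55.625 × 79/267 = 16.5 A.

V_s ≈ 71.0 V, I_p ≈ 16.5 A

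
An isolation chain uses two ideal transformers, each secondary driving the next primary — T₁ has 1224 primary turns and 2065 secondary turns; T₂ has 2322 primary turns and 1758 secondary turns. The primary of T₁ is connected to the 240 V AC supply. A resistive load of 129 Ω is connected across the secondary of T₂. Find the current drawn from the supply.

After T₁: V = 240.00 × 2065/1224 = 404.90 V.
After T₂: V = 404.90 × 1758/2322 = 306.55 V.
I_load = 306.55/129 = 2.3764 A, so P_out = 306.55 × 2.3764 = 728.49 W.
All ideal ⇒ P_in = P_out, so I_supply = 728.49/240 = 3.04 A.

I_supply ≈ 3.04 A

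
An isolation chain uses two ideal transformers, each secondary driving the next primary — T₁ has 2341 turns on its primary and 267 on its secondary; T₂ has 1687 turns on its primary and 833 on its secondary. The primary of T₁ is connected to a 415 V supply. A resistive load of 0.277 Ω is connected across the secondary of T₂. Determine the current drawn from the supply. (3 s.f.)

Secondary of T₁: V = 415.00 × 267/2341 = 47.332 V.
Secondary of T₂: V = 47.332 × 833/1687 = 23.372 V.
I_load = 23.372/0.277 = 84.374 A, so P_out = 23.372 × 84.374 = 1972.0 W.
All ideal ⇒ P_in = P_out, so I_supply = 1972.0/415 = 4.75 A.

I_supply ≈ 4.75 A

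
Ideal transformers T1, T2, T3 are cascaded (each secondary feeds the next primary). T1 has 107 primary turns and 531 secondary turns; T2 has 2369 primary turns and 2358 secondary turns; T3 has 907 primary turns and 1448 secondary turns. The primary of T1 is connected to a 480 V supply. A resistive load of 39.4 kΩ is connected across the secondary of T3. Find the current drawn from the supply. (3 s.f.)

After T1: V = 480.00 × 531/107 = 2382.1 V.
After T2: V = 2382.1 × 2358/2369 = 2371.0 V.
After T3: V = 2371.0 × 1448/907 = 3785.2 V.
I_load = 3785.2/39400 = 0.096072 A, so P_out = 3785.2 × 0.096072 = 363.65 W.
All ideal ⇒ P_in = P_out, so I_supply = 363.65/480 = 0.758 A.

I_supply ≈ 0.758 A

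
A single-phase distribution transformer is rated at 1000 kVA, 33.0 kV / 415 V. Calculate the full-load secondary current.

I_s ≈ 2410 A

I_s = S/V_s = 1000000/415 = 2410 A.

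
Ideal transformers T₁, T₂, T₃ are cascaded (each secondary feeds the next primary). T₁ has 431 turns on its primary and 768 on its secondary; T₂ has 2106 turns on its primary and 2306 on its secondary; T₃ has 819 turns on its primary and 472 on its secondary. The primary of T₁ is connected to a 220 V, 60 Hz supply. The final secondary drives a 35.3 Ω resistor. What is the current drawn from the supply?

Secondary of T₁: V = 220.00 × 768/431 = 392.02 V.
Secondary of T₂: V = 392.02 × 2306/2106 = 429.25 V.
Secondary of T₃: V = 429.25 × 472/819 = 247.38 V.
I_load = 247.38/35.3 = 7.0079 A, so P_out = 247.38 × 7.0079 = 1733.6 W.
All ideal ⇒ P_in = P_out, so I_supply = 1733.6/220 = 7.88 A.

I_supply ≈ 7.88 A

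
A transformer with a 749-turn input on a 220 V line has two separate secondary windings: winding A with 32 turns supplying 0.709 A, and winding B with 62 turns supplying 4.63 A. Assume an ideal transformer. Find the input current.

I_in ≈ 0.414 A

V_A = 220 × 32/749 = 9.3992 V; V_B = 220 × 62/749 = 18.211 V.
P_out = V_A I_A + V_B I_B = 9.3992×0.709 + 18.211×4.63 = 6.6640 + 84.317 = 90.981 W.
Ideal ⇒ P_in = P_out, so I_in = P_out/V_in = 90.981/220 = 0.414 A.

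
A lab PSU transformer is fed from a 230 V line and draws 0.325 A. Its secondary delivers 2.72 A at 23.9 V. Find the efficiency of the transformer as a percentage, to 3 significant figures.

P_in = 230 × 0.325 = 74.7500 W.
P_out = 23.9 × 2.72 = 65.0080 W.
η = P_out/P_in = 65.0080/74.7500 = 0.870.

η ≈ 87.0%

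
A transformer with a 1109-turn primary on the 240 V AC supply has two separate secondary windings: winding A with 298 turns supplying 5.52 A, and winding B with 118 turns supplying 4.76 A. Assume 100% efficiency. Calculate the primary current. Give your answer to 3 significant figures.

V_A = 240 × 298/1109 = 64.491 V; V_B = 240 × 118/1109 = 25.537 V.
P_out = V_A I_A + V_B I_B = 64.491×5.52 + 25.537×4.76 = 355.99 + 121.55 = 477.54 W.
Ideal ⇒ P_in = P_out, so I_p = P_out/V_p = 477.54/240 = 1.99 A.

I_p ≈ 1.99 A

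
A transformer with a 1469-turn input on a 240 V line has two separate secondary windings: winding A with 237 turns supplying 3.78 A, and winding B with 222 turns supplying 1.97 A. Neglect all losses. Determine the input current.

I_in ≈ 0.908 A

V_A = 240 × 237/1469 = 38.720 V; V_B = 240 × 222/1469 = 36.270 V.
P_out = V_A I_A + V_B I_B = 38.720×3.78 + 36.270×1.97 = 146.36 + 71.451 = 217.81 W.
Ideal ⇒ P_in = P_out, so I_in = P_out/V_in = 217.81/240 = 0.908 A.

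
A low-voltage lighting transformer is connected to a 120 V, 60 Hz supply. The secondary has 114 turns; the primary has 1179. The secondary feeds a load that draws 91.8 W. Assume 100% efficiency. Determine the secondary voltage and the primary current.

V_s ≈ 11.6 V, I_p ≈ 0.765 A

V_s = V_p × N_s/N_p = 120 × 114/1179 = 11.603 V.
I_s = P/V_s = 91.8/11.603 = 7.9117 A.
I_p = I_s × N_s/N_p = 7.9117 × 114/1179 = 0.765 A.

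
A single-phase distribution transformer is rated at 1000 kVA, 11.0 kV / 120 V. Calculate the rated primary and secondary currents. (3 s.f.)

I_p = S/V_p = 1000000/11000 = 90.9 A.
I_s = S/V_s = 1000000/120 = 8330 A.

I_p ≈ 90.9 A, I_s ≈ 8330 A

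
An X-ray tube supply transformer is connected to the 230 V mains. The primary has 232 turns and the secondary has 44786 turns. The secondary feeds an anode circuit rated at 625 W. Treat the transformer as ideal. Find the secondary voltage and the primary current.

V_s = V_p × N_s/N_p = 230 × 44786/232 = 44400 V.
I_s = P/V_s = 625/44400 = 0.014077 A.
I_p = I_s × N_s/N_p = 0.014077 × 44786/232 = 2.72 A.

V_s ≈ 44400 V, I_p ≈ 2.72 A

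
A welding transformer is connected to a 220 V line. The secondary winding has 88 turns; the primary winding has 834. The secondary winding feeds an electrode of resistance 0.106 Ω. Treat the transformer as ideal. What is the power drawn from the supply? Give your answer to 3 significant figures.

V_s = V_p × N_s/N_p = 220 × 88/834 = 23.213 V.
I_s = V_s/R = 23.213/0.106 = 218.99 A.
I_p = I_s × N_s/N_p = 218.99 × 88/834 = 23.107 A.
P = V_p I_p = 220 × 23.107 = 5080 W.

P ≈ 5080 W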